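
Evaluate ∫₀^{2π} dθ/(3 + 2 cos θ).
Let J = ∫₀^{2π} dθ/(3 + 2 cos θ).
Put z = e^{iθ}: then cos θ = (z + 1/z)/2, dθ = dz/(iz), and z runs once counterclockwise around |z| = 1:
  J = ∮_{|z|=1} 1/(3 + 2*(z + 1/z)/2) · dz/(iz) = (2/i) ∮_{|z|=1} dz/(2*z^2 + 6*z + 2).
The roots of 2*z^2 + 6*z + 2 are z = (-3 ± sqrt(3^2 - 2^2))/2, with sqrt(5) = sqrt(5); their product is 1, so only z₊ = -3/2 + sqrt(5)/2 lies inside the unit circle (z₋ = -3/2 - sqrt(5)/2 lies outside).
z₊ is a simple zero of q(z) = 2*z^2 + 6*z + 2, so Res(1/q, z₊) = 1/q'(z₊) with q'(z) = 4*z + 6; and q'(z₊) = 2*(z₊ - z₋) = 2*sqrt(5).
Therefore J = (2/i) · 2πi · 1/(2*sqrt(5)) = 2*pi/(sqrt(5)) = 2*sqrt(5)*pi/5

Final answer: 2*sqrt(5)*pi/5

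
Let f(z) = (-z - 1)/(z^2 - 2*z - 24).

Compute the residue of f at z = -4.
Write f(z) = P(z)/Q(z) with P(z) = -z - 1 and Q(z) = z^2 - 2*z - 24.
The denominator factors as Q(z) = (z - 6)*(z + 4), so z = -4 is a simple zero of Q and P is analytic there; z = -4 is therefore a simple pole and
  Res(f, z₀) = P(z₀)/Q'(z₀).

Q'(z) = 2*z - 2, so Q'(-4) = -10.
P(-4) = 3.

Res(f, -4) = (3)/(-10) = -3/10

Final answer: -3/10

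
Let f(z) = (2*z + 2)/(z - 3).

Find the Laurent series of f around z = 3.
Put w = z - (3), i.e. z = w + 3. The denominator is w, so it suffices to rewrite the numerator in powers of w.

P(z) = 2*z + 2
P(w + 3) = 8 + 2*w

Dividing each term by w:
  f = 8/w + 2

Substituting back w = z - 3:
  f(z) = 8/(z - 3) + 2

The series is finite because the numerator is a polynomial; the negative powers form the principal part, and the coefficient of 1/(z - 3) gives Res(f, 3) = 8.

Final answer: 8/(z - 3) + 2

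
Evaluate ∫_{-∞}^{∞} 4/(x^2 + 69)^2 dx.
Let f(z) = 4/(z^2 + 69)^2. The denominator has no real zeros and deg Q - deg P = 4 ≥ 2, so the integral of f over the upper semicircle |z| = R tends to 0 as R → ∞. Closing the contour in the upper half-plane,
  ∫_{-∞}^{∞} f(x) dx = 2πi · Σ Res(f, z_k)  over the poles with Im z_k > 0.

Zeros of the denominator: z^2 + 69 = 0 gives z = ±sqrt(69)*I.
Upper half-plane: z = sqrt(69)*I (a pole of order 2).

Write f(z) = g(z)/(z - sqrt(69)*I)^2 with g(z) = 4/(z + sqrt(69)*I)^2. For a double pole, Res(f, z₀) = g'(z₀):
  g'(z) = -8/(z + sqrt(69)*I)^3
  Res(f, sqrt(69)*I) = g'(sqrt(69)*I) = -sqrt(69)*I/4761

∫_{-∞}^{∞} f(x) dx = 2πi · (-sqrt(69)*I/4761) = 2*sqrt(69)*pi/4761

Final answer: 2*sqrt(69)*pi/4761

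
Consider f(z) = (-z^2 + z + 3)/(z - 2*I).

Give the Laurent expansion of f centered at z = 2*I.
(7 + 2*I)/(z - 2*I) + 1 - 4*I - (z - 2*I)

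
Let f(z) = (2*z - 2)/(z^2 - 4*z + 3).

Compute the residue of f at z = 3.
Write f(z) = P(z)/Q(z) with P(z) = 2*z - 2 and Q(z) = z^2 - 4*z + 3.
The denominator factors as Q(z) = (z - 3)*(z - 1), so z = 3 is a simple zero of Q and P is analytic there; z = 3 is therefore a simple pole and
  Res(f, z₀) = P(z₀)/Q'(z₀).

Q'(z) = 2*z - 4, so Q'(3) = 2.
P(3) = 4.

Res(f, 3) = (4)/(2) = 2

Final answer: 2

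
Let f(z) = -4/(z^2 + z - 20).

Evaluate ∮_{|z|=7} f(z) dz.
By the residue theorem, ∮_C f(z) dz = 2πi · (sum of the residues of f at the poles inside |z| = 7).

The denominator factors as (z - 4)*(z + 5), so the singularities of f are simple poles at z = 4, z = -5.
  |4|² = 16 < 49 = 7², so this pole is inside the contour.
  |-5|² = 25 < 49 = 7², so this pole is inside the contour.

With P(z) = -4 and Q(z) = z^2 + z - 20, each pole is simple, so Res(f, z₀) = P(z₀)/Q'(z₀) with Q'(z) = 2*z + 1.
  Res(f, 4) = P(4)/Q'(4) = (-4)/(9) = -4/9
  Res(f, -5) = P(-5)/Q'(-5) = (-4)/(-9) = 4/9

Sum of residues inside C: 0
∮_C f(z) dz = 2πi · (0) = 0

Final answer: 0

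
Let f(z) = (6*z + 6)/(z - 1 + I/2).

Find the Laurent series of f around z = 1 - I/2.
Put w = z - (1 - I/2), i.e. z = w + 1 - I/2. The denominator is w, so it suffices to rewrite the numerator in powers of w.

P(z) = 6*z + 6
P(w + 1 - I/2) = 12 - 3*I + 6*w

Dividing each term by w:
  f = (12 - 3*I)/w + 6

Substituting back w = z - 1 + I/2:
  f(z) = (12 - 3*I)/(z - 1 + I/2) + 6

The series is finite because the numerator is a polynomial; the negative powers form the principal part, and the coefficient of 1/(z - 1 + I/2) gives Res(f, 1 - I/2) = 12 - 3*I.

Final answer: (12 - 3*I)/(z - 1 + I/2) + 6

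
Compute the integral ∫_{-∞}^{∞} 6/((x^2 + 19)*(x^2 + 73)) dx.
Let f(z) = 6/((z^2 + 19)*(z^2 + 73)). The denominator has no real zeros and deg Q - deg P = 4 ≥ 2, so the integral of f over the upper semicircle |z| = R tends to 0 as R → ∞. Closing the contour in the upper half-plane,
  ∫_{-∞}^{∞} f(x) dx = 2πi · Σ Res(f, z_k)  over the poles with Im z_k > 0.

Zeros of the denominator: z^2 + 19 = 0 gives z = ±sqrt(19)*I; z^2 + 73 = 0 gives z = ±sqrt(73)*I.
Upper half-plane: z = sqrt(19)*I, z = sqrt(73)*I (simple).

Each pole is a simple zero of Q(z) = z^4 + 92*z^2 + 1387, so Res(f, z₀) = P(z₀)/Q'(z₀) with P(z) = 6, Q'(z) = 4*z^3 + 184*z:
  Res(f, sqrt(19)*I) = (6)/(108*sqrt(19)*I) = -sqrt(19)*I/342
  Res(f, sqrt(73)*I) = (6)/(-108*sqrt(73)*I) = sqrt(73)*I/1314

Sum of residues: I*(-sqrt(19)/342 + sqrt(73)/1314)
∫_{-∞}^{∞} f(x) dx = 2πi · (I*(-sqrt(19)/342 + sqrt(73)/1314)) = pi*(-19*sqrt(73) + 73*sqrt(19))/12483

Final answer: pi*(-19*sqrt(73) + 73*sqrt(19))/12483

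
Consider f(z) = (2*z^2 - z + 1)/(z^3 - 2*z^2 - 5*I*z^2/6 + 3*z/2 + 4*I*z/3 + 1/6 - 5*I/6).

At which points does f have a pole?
{I/2, 1 - 2*I/3, 1 + I}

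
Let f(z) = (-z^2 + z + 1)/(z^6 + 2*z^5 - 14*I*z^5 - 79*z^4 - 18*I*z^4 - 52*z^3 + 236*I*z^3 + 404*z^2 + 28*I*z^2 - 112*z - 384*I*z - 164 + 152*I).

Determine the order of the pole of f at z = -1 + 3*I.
Factor the denominator:
  z^6 + 2*z^5 - 14*I*z^5 - 79*z^4 - 18*I*z^4 - 52*z^3 + 236*I*z^3 + 404*z^2 + 28*I*z^2 - 112*z - 384*I*z - 164 + 152*I = (z + 1 - 3*I)^4*(z - 1)*(z - 1 - 2*I)

The numerator P(z) = -z^2 + z + 1 has P(-1 + 3*I) = 8 + 9*I ≠ 0, so no factor of (z + 1 - 3*I) cancels.
Near z = -1 + 3*I we can therefore write f(z) = g(z)/(z + 1 - 3*I)^4 with g analytic at -1 + 3*I and g(-1 + 3*I) ≠ 0 (g is the numerator divided by the remaining denominator factors).

Hence z = -1 + 3*I is a pole of order 4.

Final answer: 4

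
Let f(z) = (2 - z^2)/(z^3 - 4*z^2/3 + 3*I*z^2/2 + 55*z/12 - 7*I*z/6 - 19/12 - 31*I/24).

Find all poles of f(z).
The singularities of f are the zeros of the denominator. Factoring,
  z^3 - 4*z^2/3 + 3*I*z^2/2 + 55*z/12 - 7*I*z/6 - 19/12 - 31*I/24 = (z - 1/2 + 3*I)*(z - 1/3 - I/2)*(z - 1/2 - I)
so the candidates are z = 1/2 - 3*I, z = 1/3 + I/2, z = 1/2 + I.

Check the numerator P(z) = 2 - z^2 at each one:
  P(1/2 - 3*I) = 43/4 + 3*I ≠ 0, so z = 1/2 - 3*I is a (simple) pole.
  P(1/3 + I/2) = 77/36 - I/3 ≠ 0, so z = 1/3 + I/2 is a (simple) pole.
  P(1/2 + I) = 11/4 - I ≠ 0, so z = 1/2 + I is a (simple) pole.

Poles of f: {1/3 + I/2, 1/2 - 3*I, 1/2 + I}

Final answer: {1/3 + I/2, 1/2 - 3*I, 1/2 + I}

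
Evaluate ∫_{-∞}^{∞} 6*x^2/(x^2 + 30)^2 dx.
Let f(z) = 6*z^2/(z^2 + 30)^2. The denominator has no real zeros and deg Q - deg P = 2 ≥ 2, so the integral of f over the upper semicircle |z| = R tends to 0 as R → ∞. Closing the contour in the upper half-plane,
  ∫_{-∞}^{∞} f(x) dx = 2πi · Σ Res(f, z_k)  over the poles with Im z_k > 0.

Zeros of the denominator: z^2 + 30 = 0 gives z = ±sqrt(30)*I.
Upper half-plane: z = sqrt(30)*I (a pole of order 2).

Write f(z) = g(z)/(z - sqrt(30)*I)^2 with g(z) = 6*z^2/(z + sqrt(30)*I)^2. For a double pole, Res(f, z₀) = g'(z₀):
  g'(z) = 12*sqrt(30)*I*z/(z + sqrt(30)*I)^3
  Res(f, sqrt(30)*I) = g'(sqrt(30)*I) = -sqrt(30)*I/20

∫_{-∞}^{∞} f(x) dx = 2πi · (-sqrt(30)*I/20) = sqrt(30)*pi/10

Final answer: sqrt(30)*pi/10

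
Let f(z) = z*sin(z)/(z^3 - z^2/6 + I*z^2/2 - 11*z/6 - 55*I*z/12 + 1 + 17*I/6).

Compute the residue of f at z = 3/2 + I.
Write f(z) = P(z)/Q(z) with P(z) = z*sin(z) and Q(z) = z^3 - z^2/6 + I*z^2/2 - 11*z/6 - 55*I*z/12 + 1 + 17*I/6.
The denominator factors as Q(z) = (z + 2 + 3*I/2)*(z - 2/3)*(z - 3/2 - I), so z = 3/2 + I is a simple zero of Q and P is analytic there; z = 3/2 + I is therefore a simple pole and
  Res(f, z₀) = P(z₀)/Q'(z₀).

Q'(z) = 3*z^2 - z/3 + I*z - 11/6 - 55*I/12, so Q'(3/2 + I) = 5/12 + 67*I/12.
P(3/2 + I) = (3/2 + I)*sin(3/2 + I).

Res(f, 3/2 + I) = ((3/2 + I)*sin(3/2 + I))/(5/12 + 67*I/12) = (447/2257 - 573*I/2257)*sin(3/2 + I)

Final answer: (447/2257 - 573*I/2257)*sin(3/2 + I)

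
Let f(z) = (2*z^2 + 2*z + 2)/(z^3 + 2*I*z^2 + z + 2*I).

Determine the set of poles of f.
The singularities of f are the zeros of the denominator. Factoring,
  z^3 + 2*I*z^2 + z + 2*I = (z + 2*I)*(z - I)*(z + I)
so the candidates are z = -2*I, z = I, z = -I.

Check the numerator P(z) = 2*z^2 + 2*z + 2 at each one:
  P(-2*I) = -6 - 4*I ≠ 0, so z = -2*I is a (simple) pole.
  P(I) = 2*I ≠ 0, so z = I is a (simple) pole.
  P(-I) = -2*I ≠ 0, so z = -I is a (simple) pole.

Poles of f: {-2*I, -I, I}

Final answer: {-2*I, -I, I}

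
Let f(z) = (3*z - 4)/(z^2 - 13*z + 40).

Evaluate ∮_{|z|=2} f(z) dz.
By the residue theorem, ∮_C f(z) dz = 2πi · (sum of the residues of f at the poles inside |z| = 2).

The denominator factors as (z - 8)*(z - 5), so the singularities of f are simple poles at z = 8, z = 5.
  |8|² = 64 > 4 = 2², so this pole is outside the contour.
  |5|² = 25 > 4 = 2², so this pole is outside the contour.

No pole lies inside the contour, so f is analytic on and inside C and the integral is 0 (Cauchy's theorem).

Final answer: 0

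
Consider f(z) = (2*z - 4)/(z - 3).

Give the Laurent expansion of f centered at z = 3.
Put w = z - (3), i.e. z = w + 3. The denominator is w, so it suffices to rewrite the numerator in powers of w.

P(z) = 2*z - 4
P(w + 3) = 2 + 2*w

Dividing each term by w:
  f = 2/w + 2

Substituting back w = z - 3:
  f(z) = 2/(z - 3) + 2

The series is finite because the numerator is a polynomial; the negative powers form the principal part, and the coefficient of 1/(z - 3) gives Res(f, 3) = 2.

Final answer: 2/(z - 3) + 2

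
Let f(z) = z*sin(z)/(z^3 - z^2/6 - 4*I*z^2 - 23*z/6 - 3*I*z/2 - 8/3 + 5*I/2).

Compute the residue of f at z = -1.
Write f(z) = P(z)/Q(z) with P(z) = z*sin(z) and Q(z) = z^3 - z^2/6 - 4*I*z^2 - 23*z/6 - 3*I*z/2 - 8/3 + 5*I/2.
The denominator factors as Q(z) = (z - 1/2 - 3*I)*(z - 2/3 - I)*(z + 1), so z = -1 is a simple zero of Q and P is analytic there; z = -1 is therefore a simple pole and
  Res(f, z₀) = P(z₀)/Q'(z₀).

Q'(z) = 3*z^2 - z/3 - 8*I*z - 23/6 - 3*I/2, so Q'(-1) = -1/2 + 13*I/2.
P(-1) = sin(1).

Res(f, -1) = (sin(1))/(-1/2 + 13*I/2) = (-1/85 - 13*I/85)*sin(1)

Final answer: (-1/85 - 13*I/85)*sin(1)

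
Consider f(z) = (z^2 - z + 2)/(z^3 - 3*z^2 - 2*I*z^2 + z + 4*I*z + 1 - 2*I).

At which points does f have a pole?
The singularities of f are the zeros of the denominator. Factoring,
  z^3 - 3*z^2 - 2*I*z^2 + z + 4*I*z + 1 - 2*I = (z - I)*(z - 1)*(z - 2 - I)
so the candidates are z = I, z = 1, z = 2 + I.

Check the numerator P(z) = z^2 - z + 2 at each one:
  P(I) = 1 - I ≠ 0, so z = I is a (simple) pole.
  P(1) = 2 ≠ 0, so z = 1 is a (simple) pole.
  P(2 + I) = 3 + 3*I ≠ 0, so z = 2 + I is a (simple) pole.

Poles of f: {I, 1, 2 + I}

Final answer: {I, 1, 2 + I}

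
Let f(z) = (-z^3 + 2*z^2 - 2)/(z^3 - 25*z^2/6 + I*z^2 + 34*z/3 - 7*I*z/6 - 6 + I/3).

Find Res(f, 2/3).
Write f(z) = P(z)/Q(z) with P(z) = -z^3 + 2*z^2 - 2 and Q(z) = z^3 - 25*z^2/6 + I*z^2 + 34*z/3 - 7*I*z/6 - 6 + I/3.
The denominator factors as Q(z) = (z - 2 + 3*I)*(z - 3/2 - 2*I)*(z - 2/3), so z = 2/3 is a simple zero of Q and P is analytic there; z = 2/3 is therefore a simple pole and
  Res(f, z₀) = P(z₀)/Q'(z₀).

Q'(z) = 3*z^2 - 25*z/3 + 2*I*z + 34/3 - 7*I/6, so Q'(2/3) = 64/9 + I/6.
P(2/3) = -38/27.

Res(f, 2/3) = (-38/27)/(64/9 + I/6) = -9728/49179 + 76*I/16393

Final answer: -9728/49179 + 76*I/16393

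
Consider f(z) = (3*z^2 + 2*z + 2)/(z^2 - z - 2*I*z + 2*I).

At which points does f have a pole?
The singularities of f are the zeros of the denominator. Factoring,
  z^2 - z - 2*I*z + 2*I = (z - 1)*(z - 2*I)
so the candidates are z = 1, z = 2*I.

Check the numerator P(z) = 3*z^2 + 2*z + 2 at each one:
  P(1) = 7 ≠ 0, so z = 1 is a (simple) pole.
  P(2*I) = -10 + 4*I ≠ 0, so z = 2*I is a (simple) pole.

Poles of f: {2*I, 1}

Final answer: {2*I, 1}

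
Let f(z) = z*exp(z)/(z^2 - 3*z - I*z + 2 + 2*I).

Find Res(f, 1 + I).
Write f(z) = P(z)/Q(z) with P(z) = z*exp(z) and Q(z) = z^2 - 3*z - I*z + 2 + 2*I.
The denominator factors as Q(z) = (z - 2)*(z - 1 - I), so z = 1 + I is a simple zero of Q and P is analytic there; z = 1 + I is therefore a simple pole and
  Res(f, z₀) = P(z₀)/Q'(z₀).

Q'(z) = 2*z - 3 - I, so Q'(1 + I) = -1 + I.
P(1 + I) = (1 + I)*exp(1 + I).

Res(f, 1 + I) = ((1 + I)*exp(1 + I))/(-1 + I) = -I*exp(1 + I)

Final answer: -I*exp(1 + I)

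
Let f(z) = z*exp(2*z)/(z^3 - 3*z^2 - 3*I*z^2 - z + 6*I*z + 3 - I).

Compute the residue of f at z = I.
Write f(z) = P(z)/Q(z) with P(z) = z*exp(2*z) and Q(z) = z^3 - 3*z^2 - 3*I*z^2 - z + 6*I*z + 3 - I.
The denominator factors as Q(z) = (z - 2 - I)*(z - I)*(z - 1 - I), so z = I is a simple zero of Q and P is analytic there; z = I is therefore a simple pole and
  Res(f, z₀) = P(z₀)/Q'(z₀).

Q'(z) = 3*z^2 - 6*z - 6*I*z - 1 + 6*I, so Q'(I) = 2.
P(I) = I*exp(2*I).

Res(f, I) = (I*exp(2*I))/(2) = I*exp(2*I)/2

Final answer: I*exp(2*I)/2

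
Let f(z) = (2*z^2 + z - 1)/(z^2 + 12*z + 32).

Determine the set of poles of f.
{-8, -4}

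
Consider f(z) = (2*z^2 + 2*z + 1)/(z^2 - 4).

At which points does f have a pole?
The singularities of f are the zeros of the denominator. Factoring,
  z^2 - 4 = (z - 2)*(z + 2)
so the candidates are z = 2, z = -2.

Check the numerator P(z) = 2*z^2 + 2*z + 1 at each one:
  P(2) = 13 ≠ 0, so z = 2 is a (simple) pole.
  P(-2) = 5 ≠ 0, so z = -2 is a (simple) pole.

Poles of f: {-2, 2}

Final answer: {-2, 2}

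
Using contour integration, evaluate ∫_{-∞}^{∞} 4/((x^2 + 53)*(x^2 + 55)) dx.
Let f(z) = 4/((z^2 + 53)*(z^2 + 55)). The denominator has no real zeros and deg Q - deg P = 4 ≥ 2, so the integral of f over the upper semicircle |z| = R tends to 0 as R → ∞. Closing the contour in the upper half-plane,
  ∫_{-∞}^{∞} f(x) dx = 2πi · Σ Res(f, z_k)  over the poles with Im z_k > 0.

Zeros of the denominator: z^2 + 53 = 0 gives z = ±sqrt(53)*I; z^2 + 55 = 0 gives z = ±sqrt(55)*I.
Upper half-plane: z = sqrt(53)*I, z = sqrt(55)*I (simple).

Each pole is a simple zero of Q(z) = z^4 + 108*z^2 + 2915, so Res(f, z₀) = P(z₀)/Q'(z₀) with P(z) = 4, Q'(z) = 4*z^3 + 216*z:
  Res(f, sqrt(53)*I) = (4)/(4*sqrt(53)*I) = -sqrt(53)*I/53
  Res(f, sqrt(55)*I) = (4)/(-4*sqrt(55)*I) = sqrt(55)*I/55

Sum of residues: I*(-sqrt(53)/53 + sqrt(55)/55)
∫_{-∞}^{∞} f(x) dx = 2πi · (I*(-sqrt(53)/53 + sqrt(55)/55)) = 2*pi*(-53*sqrt(55) + 55*sqrt(53))/2915

Final answer: 2*pi*(-53*sqrt(55) + 55*sqrt(53))/2915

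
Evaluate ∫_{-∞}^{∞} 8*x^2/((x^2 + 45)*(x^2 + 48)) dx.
Let f(z) = 8*z^2/((z^2 + 45)*(z^2 + 48)). The denominator has no real zeros and deg Q - deg P = 2 ≥ 2, so the integral of f over the upper semicircle |z| = R tends to 0 as R → ∞. Closing the contour in the upper half-plane,
  ∫_{-∞}^{∞} f(x) dx = 2πi · Σ Res(f, z_k)  over the poles with Im z_k > 0.

Zeros of the denominator: z^2 + 45 = 0 gives z = ±3*sqrt(5)*I; z^2 + 48 = 0 gives z = ±4*sqrt(3)*I.
Upper half-plane: z = 4*sqrt(3)*I, z = 3*sqrt(5)*I (simple).

Each pole is a simple zero of Q(z) = z^4 + 93*z^2 + 2160, so Res(f, z₀) = P(z₀)/Q'(z₀) with P(z) = 8*z^2, Q'(z) = 4*z^3 + 186*z:
  Res(f, 4*sqrt(3)*I) = (-384)/(-24*sqrt(3)*I) = -16*sqrt(3)*I/3
  Res(f, 3*sqrt(5)*I) = (-360)/(18*sqrt(5)*I) = 4*sqrt(5)*I

Sum of residues: I*(-16*sqrt(3)/3 + 4*sqrt(5))
∫_{-∞}^{∞} f(x) dx = 2πi · (I*(-16*sqrt(3)/3 + 4*sqrt(5))) = 8*pi*(-3*sqrt(5) + 4*sqrt(3))/3

Final answer: 8*pi*(-3*sqrt(5) + 4*sqrt(3))/3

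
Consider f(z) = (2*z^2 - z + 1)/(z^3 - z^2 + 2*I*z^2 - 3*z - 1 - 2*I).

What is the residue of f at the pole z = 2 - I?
Write f(z) = P(z)/Q(z) with P(z) = 2*z^2 - z + 1 and Q(z) = z^3 - z^2 + 2*I*z^2 - 3*z - 1 - 2*I.
The denominator factors as Q(z) = (z + I)*(z + 1)*(z - 2 + I), so z = 2 - I is a simple zero of Q and P is analytic there; z = 2 - I is therefore a simple pole and
  Res(f, z₀) = P(z₀)/Q'(z₀).

Q'(z) = 3*z^2 - 2*z + 4*I*z - 3, so Q'(2 - I) = 6 - 2*I.
P(2 - I) = 5 - 7*I.

Res(f, 2 - I) = (5 - 7*I)/(6 - 2*I) = 11/10 - 4*I/5

Final answer: 11/10 - 4*I/5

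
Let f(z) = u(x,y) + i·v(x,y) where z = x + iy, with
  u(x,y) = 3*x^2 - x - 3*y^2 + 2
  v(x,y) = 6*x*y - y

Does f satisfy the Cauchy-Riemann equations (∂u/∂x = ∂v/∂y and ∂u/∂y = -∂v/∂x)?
∂u/∂x = 6*x - 1
∂v/∂y = 6*x - 1
∂u/∂y = -6*y
∂v/∂x = 6*y
∂u/∂x = ∂v/∂y and ∂u/∂y = -∂v/∂x hold identically; f is analytic.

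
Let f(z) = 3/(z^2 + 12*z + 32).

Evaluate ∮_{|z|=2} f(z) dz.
By the residue theorem, ∮_C f(z) dz = 2πi · (sum of the residues of f at the poles inside |z| = 2).

The denominator factors as (z + 8)*(z + 4), so the singularities of f are simple poles at z = -8, z = -4.
  |-8|² = 64 > 4 = 2², so this pole is outside the contour.
  |-4|² = 16 > 4 = 2², so this pole is outside the contour.

No pole lies inside the contour, so f is analytic on and inside C and the integral is 0 (Cauchy's theorem).

Final answer: 0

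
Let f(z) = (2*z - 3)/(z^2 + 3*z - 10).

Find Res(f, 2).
Write f(z) = P(z)/Q(z) with P(z) = 2*z - 3 and Q(z) = z^2 + 3*z - 10.
The denominator factors as Q(z) = (z + 5)*(z - 2), so z = 2 is a simple zero of Q and P is analytic there; z = 2 is therefore a simple pole and
  Res(f, z₀) = P(z₀)/Q'(z₀).

Q'(z) = 2*z + 3, so Q'(2) = 7.
P(2) = 1.

Res(f, 2) = (1)/(7) = 1/7

Final answer: 1/7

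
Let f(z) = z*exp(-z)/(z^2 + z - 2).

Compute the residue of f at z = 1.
Write f(z) = P(z)/Q(z) with P(z) = z*exp(-z) and Q(z) = z^2 + z - 2.
The denominator factors as Q(z) = (z + 2)*(z - 1), so z = 1 is a simple zero of Q and P is analytic there; z = 1 is therefore a simple pole and
  Res(f, z₀) = P(z₀)/Q'(z₀).

Q'(z) = 2*z + 1, so Q'(1) = 3.
P(1) = exp(-1).

Res(f, 1) = (exp(-1))/(3) = exp(-1)/3

Final answer: exp(-1)/3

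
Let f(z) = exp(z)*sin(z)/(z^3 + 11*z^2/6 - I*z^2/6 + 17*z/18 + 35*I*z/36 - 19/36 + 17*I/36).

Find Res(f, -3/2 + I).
Write f(z) = P(z)/Q(z) with P(z) = exp(z)*sin(z) and Q(z) = z^3 + 11*z^2/6 - I*z^2/6 + 17*z/18 + 35*I*z/36 - 19/36 + 17*I/36.
The denominator factors as Q(z) = (z + 3/2 - I)*(z - 1/3 + I/3)*(z + 2/3 + I/2), so z = -3/2 + I is a simple zero of Q and P is analytic there; z = -3/2 + I is therefore a simple pole and
  Res(f, z₀) = P(z₀)/Q'(z₀).

Q'(z) = 3*z^2 + 11*z/3 - I*z/3 + 17/18 + 35*I/36, so Q'(-3/2 + I) = -17/36 - 139*I/36.
P(-3/2 + I) = -exp(-3/2 + I)*sin(3/2 - I).

Res(f, -3/2 + I) = (-exp(-3/2 + I)*sin(3/2 - I))/(-17/36 - 139*I/36) = (306/9805 - 2502*I/9805)*exp(-3/2 + I)*sin(3/2 - I)

Final answer: (306/9805 - 2502*I/9805)*exp(-3/2 + I)*sin(3/2 - I)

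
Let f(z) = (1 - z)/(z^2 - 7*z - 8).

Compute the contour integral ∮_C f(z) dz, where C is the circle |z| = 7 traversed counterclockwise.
By the residue theorem, ∮_C f(z) dz = 2πi · (sum of the residues of f at the poles inside |z| = 7).

The denominator factors as (z - 8)*(z + 1), so the singularities of f are simple poles at z = 8, z = -1.
  |8|² = 64 > 49 = 7², so this pole is outside the contour.
  |-1|² = 1 < 49 = 7², so this pole is inside the contour.

With P(z) = 1 - z and Q(z) = z^2 - 7*z - 8, each pole is simple, so Res(f, z₀) = P(z₀)/Q'(z₀) with Q'(z) = 2*z - 7.
  Res(f, -1) = P(-1)/Q'(-1) = (2)/(-9) = -2/9

∮_C f(z) dz = 2πi · (-2/9) = -4*I*pi/9

Final answer: -4*I*pi/9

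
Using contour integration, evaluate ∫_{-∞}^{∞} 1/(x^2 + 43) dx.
Let f(z) = 1/(z^2 + 43). The denominator has no real zeros and deg Q - deg P = 2 ≥ 2, so the integral of f over the upper semicircle |z| = R tends to 0 as R → ∞. Closing the contour in the upper half-plane,
  ∫_{-∞}^{∞} f(x) dx = 2πi · Σ Res(f, z_k)  over the poles with Im z_k > 0.

Zeros of the denominator: z^2 + 43 = 0 gives z = ±sqrt(43)*I.
Upper half-plane: z = sqrt(43)*I (simple).

Each pole is a simple zero of Q(z) = z^2 + 43, so Res(f, z₀) = P(z₀)/Q'(z₀) with P(z) = 1, Q'(z) = 2*z:
  Res(f, sqrt(43)*I) = (1)/(2*sqrt(43)*I) = -sqrt(43)*I/86

∫_{-∞}^{∞} f(x) dx = 2πi · (-sqrt(43)*I/86) = sqrt(43)*pi/43

Final answer: sqrt(43)*pi/43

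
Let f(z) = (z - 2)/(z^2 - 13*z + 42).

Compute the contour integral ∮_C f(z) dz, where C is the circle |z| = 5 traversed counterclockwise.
By the residue theorem, ∮_C f(z) dz = 2πi · (sum of the residues of f at the poles inside |z| = 5).

The denominator factors as (z - 7)*(z - 6), so the singularities of f are simple poles at z = 7, z = 6.
  |7|² = 49 > 25 = 5², so this pole is outside the contour.
  |6|² = 36 > 25 = 5², so this pole is outside the contour.

No pole lies inside the contour, so f is analytic on and inside C and the integral is 0 (Cauchy's theorem).

Final answer: 0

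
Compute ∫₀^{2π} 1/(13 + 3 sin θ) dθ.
Call the integral J. The integrand is 2π-periodic and we integrate over a full period, so shifting θ does not change the value (θ → θ + π/2 turns sin θ into cos θ). Hence
  J = ∫₀^{2π} dθ/(13 + 3 cos θ).
Put z = e^{iθ}: then cos θ = (z + 1/z)/2, dθ = dz/(iz), and z runs once counterclockwise around |z| = 1:
  J = ∮_{|z|=1} 1/(13 + 3*(z + 1/z)/2) · dz/(iz) = (2/i) ∮_{|z|=1} dz/(3*z^2 + 26*z + 3).
The roots of 3*z^2 + 26*z + 3 are z = (-13 ± sqrt(13^2 - 3^2))/3, with sqrt(160) = 4*sqrt(10); their product is 1, so only z₊ = -13/3 + 4*sqrt(10)/3 lies inside the unit circle (z₋ = -13/3 - 4*sqrt(10)/3 lies outside).
z₊ is a simple zero of q(z) = 3*z^2 + 26*z + 3, so Res(1/q, z₊) = 1/q'(z₊) with q'(z) = 6*z + 26; and q'(z₊) = 3*(z₊ - z₋) = 8*sqrt(10).
Therefore J = (2/i) · 2πi · 1/(8*sqrt(10)) = 2*pi/(4*sqrt(10)) = sqrt(10)*pi/20

Final answer: sqrt(10)*pi/20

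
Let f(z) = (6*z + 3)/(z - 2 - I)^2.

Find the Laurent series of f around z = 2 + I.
Put w = z - (2 + I), i.e. z = w + 2 + I. The denominator is w^2, so it suffices to rewrite the numerator in powers of w.

P(z) = 6*z + 3
P(w + 2 + I) = 15 + 6*I + 6*w

Dividing each term by w^2:
  f = (15 + 6*I)/w^2 + 6/w

Substituting back w = z - 2 - I:
  f(z) = (15 + 6*I)/(z - 2 - I)^2 + 6/(z - 2 - I)

The series is finite because the numerator is a polynomial; the negative powers form the principal part, and the coefficient of 1/(z - 2 - I) gives Res(f, 2 + I) = 6.

Final answer: (15 + 6*I)/(z - 2 - I)^2 + 6/(z - 2 - I)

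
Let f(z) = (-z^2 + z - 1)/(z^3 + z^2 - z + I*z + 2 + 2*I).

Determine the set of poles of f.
The singularities of f are the zeros of the denominator. Factoring,
  z^3 + z^2 - z + I*z + 2 + 2*I = (z - 1 + I)*(z + 2)*(z - I)
so the candidates are z = 1 - I, z = -2, z = I.

Check the numerator P(z) = -z^2 + z - 1 at each one:
  P(1 - I) = I ≠ 0, so z = 1 - I is a (simple) pole.
  P(-2) = -7 ≠ 0, so z = -2 is a (simple) pole.
  P(I) = I ≠ 0, so z = I is a (simple) pole.

Poles of f: {-2, I, 1 - I}

Final answer: {-2, I, 1 - I}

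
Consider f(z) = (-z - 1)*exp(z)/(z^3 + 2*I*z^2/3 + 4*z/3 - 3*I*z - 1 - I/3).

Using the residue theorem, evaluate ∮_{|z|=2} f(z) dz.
By the residue theorem, ∮_C f(z) dz = 2πi · (sum of the residues of f at the poles inside |z| = 2).

The denominator factors as (z - 1 - I)*(z - I/3)*(z + 1 + 2*I), so the singularities of f are simple poles at z = 1 + I, z = I/3, z = -1 - 2*I.
  |1 + I|² = 2 < 4 = 2², so this pole is inside the contour.
  |I/3|² = 1/9 < 4 = 2², so this pole is inside the contour.
  |-1 - 2*I|² = 5 > 4 = 2², so this pole is outside the contour.

With P(z) = (-z - 1)*exp(z) and Q(z) = z^3 + 2*I*z^2/3 + 4*z/3 - 3*I*z - 1 - I/3, each pole is simple, so Res(f, z₀) = P(z₀)/Q'(z₀) with Q'(z) = 3*z^2 + 4*I*z/3 + 4/3 - 3*I.
  Res(f, 1 + I) = P(1 + I)/Q'(1 + I) = ((-2 - I)*exp(1 + I))/(13*I/3) = (-3/13 + 6*I/13)*exp(1 + I)
  Res(f, I/3) = P(I/3)/Q'(I/3) = ((-1 - I/3)*exp(I/3))/(5/9 - 3*I) = (18/377 - 129*I/377)*exp(I/3)

Sum of residues inside C: (18/377 - 129*I/377)*exp(I/3) + (-3/13 + 6*I/13)*exp(1 + I)
∮_C f(z) dz = 2πi · ((18/377 - 129*I/377)*exp(I/3) + (-3/13 + 6*I/13)*exp(1 + I)) = pi*(-12/13 - 6*I/13)*exp(1 + I) + pi*(258/377 + 36*I/377)*exp(I/3)

Final answer: pi*(-12/13 - 6*I/13)*exp(1 + I) + pi*(258/377 + 36*I/377)*exp(I/3)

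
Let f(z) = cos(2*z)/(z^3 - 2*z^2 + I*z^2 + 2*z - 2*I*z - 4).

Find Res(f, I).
Write f(z) = P(z)/Q(z) with P(z) = cos(2*z) and Q(z) = z^3 - 2*z^2 + I*z^2 + 2*z - 2*I*z - 4.
The denominator factors as Q(z) = (z - 2)*(z - I)*(z + 2*I), so z = I is a simple zero of Q and P is analytic there; z = I is therefore a simple pole and
  Res(f, z₀) = P(z₀)/Q'(z₀).

Q'(z) = 3*z^2 - 4*z + 2*I*z + 2 - 2*I, so Q'(I) = -3 - 6*I.
P(I) = cosh(2).

Res(f, I) = (cosh(2))/(-3 - 6*I) = (-1/15 + 2*I/15)*cosh(2)

Final answer: (-1/15 + 2*I/15)*cosh(2)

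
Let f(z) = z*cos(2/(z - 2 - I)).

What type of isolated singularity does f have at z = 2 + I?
Let u = z - 2 - I. Then
  cos(2/u) = Σ_{k≥0} (-1)^k (2)^(2k)/((2k)!·u^(2k)) = 1 - 2/u^2 + 2/(3*u^4) + ...
which has infinitely many negative powers of u, so cos(2/(z - 2 - I)) has an essential singularity at z = 2 + I.
The extra factor z is a nonzero polynomial; if the product had at most a pole at z = 2 + I, dividing by that polynomial would leave cos(2/(z - 2 - I)) with at most a pole too — contradiction. (Equivalently, the product's Laurent series still has infinitely many negative powers.)
So the singularity is essential.

Final answer: essential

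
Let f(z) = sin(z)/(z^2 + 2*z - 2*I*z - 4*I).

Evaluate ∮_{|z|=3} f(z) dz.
By the residue theorem, ∮_C f(z) dz = 2πi · (sum of the residues of f at the poles inside |z| = 3).

The denominator factors as (z - 2*I)*(z + 2), so the singularities of f are simple poles at z = 2*I, z = -2.
  |2*I|² = 4 < 9 = 3², so this pole is inside the contour.
  |-2|² = 4 < 9 = 3², so this pole is inside the contour.

With P(z) = sin(z) and Q(z) = z^2 + 2*z - 2*I*z - 4*I, each pole is simple, so Res(f, z₀) = P(z₀)/Q'(z₀) with Q'(z) = 2*z + 2 - 2*I.
  Res(f, 2*I) = P(2*I)/Q'(2*I) = (I*sinh(2))/(2 + 2*I) = (1/4 + I/4)*sinh(2)
  Res(f, -2) = P(-2)/Q'(-2) = (-sin(2))/(-2 - 2*I) = (1/4 - I/4)*sin(2)

Sum of residues inside C: (1/4 - I/4)*sin(2) + (1/4 + I/4)*sinh(2)
∮_C f(z) dz = 2πi · ((1/4 - I/4)*sin(2) + (1/4 + I/4)*sinh(2)) = pi*(1/2 + I/2)*sin(2) + pi*(-1/2 + I/2)*sinh(2)

Final answer: pi*(1/2 + I/2)*sin(2) + pi*(-1/2 + I/2)*sinh(2)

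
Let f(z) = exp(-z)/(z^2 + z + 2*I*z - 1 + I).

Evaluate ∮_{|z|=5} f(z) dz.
By the residue theorem, ∮_C f(z) dz = 2πi · (sum of the residues of f at the poles inside |z| = 5).

The denominator factors as (z + I)*(z + 1 + I), so the singularities of f are simple poles at z = -I, z = -1 - I.
  |-I|² = 1 < 25 = 5², so this pole is inside the contour.
  |-1 - I|² = 2 < 25 = 5², so this pole is inside the contour.

With P(z) = exp(-z) and Q(z) = z^2 + z + 2*I*z - 1 + I, each pole is simple, so Res(f, z₀) = P(z₀)/Q'(z₀) with Q'(z) = 2*z + 1 + 2*I.
  Res(f, -I) = P(-I)/Q'(-I) = (exp(I))/(1) = exp(I)
  Res(f, -1 - I) = P(-1 - I)/Q'(-1 - I) = (exp(1 + I))/(-1) = -exp(1 + I)

Sum of residues inside C: -exp(1 + I) + exp(I)
∮_C f(z) dz = 2πi · (-exp(1 + I) + exp(I)) = -2*I*pi*exp(1 + I) + 2*I*pi*exp(I)

Final answer: -2*I*pi*exp(1 + I) + 2*I*pi*exp(I)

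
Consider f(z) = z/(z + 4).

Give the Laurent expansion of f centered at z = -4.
Put w = z - (-4), i.e. z = w - 4. The denominator is w, so it suffices to rewrite the numerator in powers of w.

P(z) = z
P(w - 4) = -4 + w

Dividing each term by w:
  f = -4/w + 1

Substituting back w = z + 4:
  f(z) = -4/(z + 4) + 1

The series is finite because the numerator is a polynomial; the negative powers form the principal part, and the coefficient of 1/(z + 4) gives Res(f, -4) = -4.

Final answer: -4/(z + 4) + 1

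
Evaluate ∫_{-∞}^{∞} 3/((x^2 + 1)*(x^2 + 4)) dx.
pi/2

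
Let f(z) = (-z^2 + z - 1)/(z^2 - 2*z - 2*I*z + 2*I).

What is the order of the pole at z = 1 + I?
2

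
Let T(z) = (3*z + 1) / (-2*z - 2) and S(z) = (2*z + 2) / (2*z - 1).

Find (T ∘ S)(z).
(-8*z - 5)/(8*z + 2)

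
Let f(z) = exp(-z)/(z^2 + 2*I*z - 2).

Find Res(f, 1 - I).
exp(-1 + I)/2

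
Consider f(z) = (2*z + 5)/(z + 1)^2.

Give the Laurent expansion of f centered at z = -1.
Put w = z - (-1), i.e. z = w - 1. The denominator is w^2, so it suffices to rewrite the numerator in powers of w.

P(z) = 2*z + 5
P(w - 1) = 3 + 2*w

Dividing each term by w^2:
  f = 3/w^2 + 2/w

Substituting back w = z + 1:
  f(z) = 3/(z + 1)^2 + 2/(z + 1)

The series is finite because the numerator is a polynomial; the negative powers form the principal part, and the coefficient of 1/(z + 1) gives Res(f, -1) = 2.

Final answer: 3/(z + 1)^2 + 2/(z + 1)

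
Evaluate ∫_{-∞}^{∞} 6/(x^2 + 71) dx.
Let f(z) = 6/(z^2 + 71). The denominator has no real zeros and deg Q - deg P = 2 ≥ 2, so the integral of f over the upper semicircle |z| = R tends to 0 as R → ∞. Closing the contour in the upper half-plane,
  ∫_{-∞}^{∞} f(x) dx = 2πi · Σ Res(f, z_k)  over the poles with Im z_k > 0.

Zeros of the denominator: z^2 + 71 = 0 gives z = ±sqrt(71)*I.
Upper half-plane: z = sqrt(71)*I (simple).

Each pole is a simple zero of Q(z) = z^2 + 71, so Res(f, z₀) = P(z₀)/Q'(z₀) with P(z) = 6, Q'(z) = 2*z:
  Res(f, sqrt(71)*I) = (6)/(2*sqrt(71)*I) = -3*sqrt(71)*I/71

∫_{-∞}^{∞} f(x) dx = 2πi · (-3*sqrt(71)*I/71) = 6*sqrt(71)*pi/71

Final answer: 6*sqrt(71)*pi/71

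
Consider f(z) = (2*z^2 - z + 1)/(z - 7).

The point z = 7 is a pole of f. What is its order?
Factor the denominator:
  z - 7 = (z - 7)

The numerator P(z) = 2*z^2 - z + 1 has P(7) = 92 ≠ 0, so no factor of (z - 7) cancels.
Near z = 7 we can therefore write f(z) = g(z)/(z - 7) with g analytic at 7 and g(7) ≠ 0 (g is just the numerator).

Hence z = 7 is a pole of order 1.

Final answer: 1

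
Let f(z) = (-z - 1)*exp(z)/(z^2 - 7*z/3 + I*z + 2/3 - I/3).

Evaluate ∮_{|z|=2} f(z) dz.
By the residue theorem, ∮_C f(z) dz = 2πi · (sum of the residues of f at the poles inside |z| = 2).

The denominator factors as (z - 2 + I)*(z - 1/3), so the singularities of f are simple poles at z = 2 - I, z = 1/3.
  |2 - I|² = 5 > 4 = 2², so this pole is outside the contour.
  |1/3|² = 1/9 < 4 = 2², so this pole is inside the contour.

With P(z) = (-z - 1)*exp(z) and Q(z) = z^2 - 7*z/3 + I*z + 2/3 - I/3, each pole is simple, so Res(f, z₀) = P(z₀)/Q'(z₀) with Q'(z) = 2*z - 7/3 + I.
  Res(f, 1/3) = P(1/3)/Q'(1/3) = (-4*exp(1/3)/3)/(-5/3 + I) = (10/17 + 6*I/17)*exp(1/3)

∮_C f(z) dz = 2πi · ((10/17 + 6*I/17)*exp(1/3)) = pi*(-12/17 + 20*I/17)*exp(1/3)

Final answer: pi*(-12/17 + 20*I/17)*exp(1/3)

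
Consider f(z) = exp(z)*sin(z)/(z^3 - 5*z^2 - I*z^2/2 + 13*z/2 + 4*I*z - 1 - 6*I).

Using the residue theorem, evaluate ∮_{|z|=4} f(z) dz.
By the residue theorem, ∮_C f(z) dz = 2πi · (sum of the residues of f at the poles inside |z| = 4).

The denominator factors as (z - 3 + I/2)*(z - 2)*(z - I), so the singularities of f are simple poles at z = 3 - I/2, z = 2, z = I.
  |3 - I/2|² = 37/4 < 16 = 4², so this pole is inside the contour.
  |2|² = 4 < 16 = 4², so this pole is inside the contour.
  |I|² = 1 < 16 = 4², so this pole is inside the contour.

With P(z) = exp(z)*sin(z) and Q(z) = z^3 - 5*z^2 - I*z^2/2 + 13*z/2 + 4*I*z - 1 - 6*I, each pole is simple, so Res(f, z₀) = P(z₀)/Q'(z₀) with Q'(z) = 3*z^2 - 10*z - I*z + 13/2 + 4*I.
  Res(f, 3 - I/2) = P(3 - I/2)/Q'(3 - I/2) = (exp(3 - I/2)*sin(3 - I/2))/(9/4 - 3*I) = (4/25 + 16*I/75)*exp(3 - I/2)*sin(3 - I/2)
  Res(f, 2) = P(2)/Q'(2) = (exp(2)*sin(2))/(-3/2 + 2*I) = (-6/25 - 8*I/25)*exp(2)*sin(2)
  Res(f, I) = P(I)/Q'(I) = (I*exp(I)*sinh(1))/(9/2 - 6*I) = (-8/75 + 2*I/25)*exp(I)*sinh(1)

Sum of residues inside C: (-6/25 - 8*I/25)*exp(2)*sin(2) + (-8/75 + 2*I/25)*exp(I)*sinh(1) + (4/25 + 16*I/75)*exp(3 - I/2)*sin(3 - I/2)
∮_C f(z) dz = 2πi · ((-6/25 - 8*I/25)*exp(2)*sin(2) + (-8/75 + 2*I/25)*exp(I)*sinh(1) + (4/25 + 16*I/75)*exp(3 - I/2)*sin(3 - I/2)) = pi*(16/25 - 12*I/25)*exp(2)*sin(2) + pi*(-32/75 + 8*I/25)*exp(3 - I/2)*sin(3 - I/2) + pi*(-4/25 - 16*I/75)*exp(I)*sinh(1)

Final answer: pi*(16/25 - 12*I/25)*exp(2)*sin(2) + pi*(-32/75 + 8*I/25)*exp(3 - I/2)*sin(3 - I/2) + pi*(-4/25 - 16*I/75)*exp(I)*sinh(1)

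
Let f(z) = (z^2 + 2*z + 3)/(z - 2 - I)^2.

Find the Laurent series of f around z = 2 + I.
Put w = z - (2 + I), i.e. z = w + 2 + I. The denominator is w^2, so it suffices to rewrite the numerator in powers of w.

P(z) = z^2 + 2*z + 3
P(w + 2 + I) = 10 + 6*I + (6 + 2*I)*w + w^2

Dividing each term by w^2:
  f = (10 + 6*I)/w^2 + (6 + 2*I)/w + 1

Substituting back w = z - 2 - I:
  f(z) = (10 + 6*I)/(z - 2 - I)^2 + (6 + 2*I)/(z - 2 - I) + 1

The series is finite because the numerator is a polynomial; the negative powers form the principal part, and the coefficient of 1/(z - 2 - I) gives Res(f, 2 + I) = 6 + 2*I.

Final answer: (10 + 6*I)/(z - 2 - I)^2 + (6 + 2*I)/(z - 2 - I) + 1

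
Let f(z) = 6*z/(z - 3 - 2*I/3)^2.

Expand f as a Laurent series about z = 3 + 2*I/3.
(18 + 4*I)/(z - 3 - 2*I/3)^2 + 6/(z - 3 - 2*I/3)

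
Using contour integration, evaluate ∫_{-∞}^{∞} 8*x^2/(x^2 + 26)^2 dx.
2*sqrt(26)*pi/13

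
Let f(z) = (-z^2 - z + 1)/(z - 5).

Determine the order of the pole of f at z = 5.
Factor the denominator:
  z - 5 = (z - 5)

The numerator P(z) = -z^2 - z + 1 has P(5) = -29 ≠ 0, so no factor of (z - 5) cancels.
Near z = 5 we can therefore write f(z) = g(z)/(z - 5) with g analytic at 5 and g(5) ≠ 0 (g is just the numerator).

Hence z = 5 is a pole of order 1.

Final answer: 1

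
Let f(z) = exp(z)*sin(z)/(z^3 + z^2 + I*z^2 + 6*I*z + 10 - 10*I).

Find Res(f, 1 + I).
Write f(z) = P(z)/Q(z) with P(z) = exp(z)*sin(z) and Q(z) = z^3 + z^2 + I*z^2 + 6*I*z + 10 - 10*I.
The denominator factors as Q(z) = (z - 1 + 3*I)*(z - 1 - I)*(z + 3 - I), so z = 1 + I is a simple zero of Q and P is analytic there; z = 1 + I is therefore a simple pole and
  Res(f, z₀) = P(z₀)/Q'(z₀).

Q'(z) = 3*z^2 + 2*z + 2*I*z + 6*I, so Q'(1 + I) = 16*I.
P(1 + I) = exp(1 + I)*sin(1 + I).

Res(f, 1 + I) = (exp(1 + I)*sin(1 + I))/(16*I) = -I*exp(1 + I)*sin(1 + I)/16

Final answer: -I*exp(1 + I)*sin(1 + I)/16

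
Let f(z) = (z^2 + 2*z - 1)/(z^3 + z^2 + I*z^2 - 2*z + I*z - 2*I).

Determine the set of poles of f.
The singularities of f are the zeros of the denominator. Factoring,
  z^3 + z^2 + I*z^2 - 2*z + I*z - 2*I = (z + I)*(z + 2)*(z - 1)
so the candidates are z = -I, z = -2, z = 1.

Check the numerator P(z) = z^2 + 2*z - 1 at each one:
  P(-I) = -2 - 2*I ≠ 0, so z = -I is a (simple) pole.
  P(-2) = -1 ≠ 0, so z = -2 is a (simple) pole.
  P(1) = 2 ≠ 0, so z = 1 is a (simple) pole.

Poles of f: {-2, -I, 1}

Final answer: {-2, -I, 1}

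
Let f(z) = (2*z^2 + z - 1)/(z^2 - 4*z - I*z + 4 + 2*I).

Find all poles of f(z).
The singularities of f are the zeros of the denominator. Factoring,
  z^2 - 4*z - I*z + 4 + 2*I = (z - 2 - I)*(z - 2)
so the candidates are z = 2 + I, z = 2.

Check the numerator P(z) = 2*z^2 + z - 1 at each one:
  P(2 + I) = 7 + 9*I ≠ 0, so z = 2 + I is a (simple) pole.
  P(2) = 9 ≠ 0, so z = 2 is a (simple) pole.

Poles of f: {2, 2 + I}

Final answer: {2, 2 + I}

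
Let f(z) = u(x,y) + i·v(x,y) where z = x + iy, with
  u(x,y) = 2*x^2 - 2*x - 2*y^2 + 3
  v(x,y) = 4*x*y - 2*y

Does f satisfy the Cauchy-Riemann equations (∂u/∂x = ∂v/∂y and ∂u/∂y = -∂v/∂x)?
∂u/∂x = 4*x - 2
∂v/∂y = 4*x - 2
∂u/∂y = -4*y
∂v/∂x = 4*y
∂u/∂x = ∂v/∂y and ∂u/∂y = -∂v/∂x hold identically; f is analytic.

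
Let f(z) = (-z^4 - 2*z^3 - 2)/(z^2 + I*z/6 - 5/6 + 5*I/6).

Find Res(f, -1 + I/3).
Write f(z) = P(z)/Q(z) with P(z) = -z^4 - 2*z^3 - 2 and Q(z) = z^2 + I*z/6 - 5/6 + 5*I/6.
The denominator factors as Q(z) = (z - 1 + I/2)*(z + 1 - I/3), so z = -1 + I/3 is a simple zero of Q and P is analytic there; z = -1 + I/3 is therefore a simple pole and
  Res(f, z₀) = P(z₀)/Q'(z₀).

Q'(z) = 2*z + I/6, so Q'(-1 + I/3) = -2 + 5*I/6.
P(-1 + I/3) = -82/81 - 20*I/27.

Res(f, -1 + I/3) = (-82/81 - 20*I/27)/(-2 + 5*I/6) = 152/507 + 2260*I/4563

Final answer: 152/507 + 2260*I/4563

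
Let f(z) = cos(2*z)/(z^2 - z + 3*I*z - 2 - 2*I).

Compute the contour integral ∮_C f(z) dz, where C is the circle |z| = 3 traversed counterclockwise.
By the residue theorem, ∮_C f(z) dz = 2πi · (sum of the residues of f at the poles inside |z| = 3).

The denominator factors as (z + 2*I)*(z - 1 + I), so the singularities of f are simple poles at z = -2*I, z = 1 - I.
  |-2*I|² = 4 < 9 = 3², so this pole is inside the contour.
  |1 - I|² = 2 < 9 = 3², so this pole is inside the contour.

With P(z) = cos(2*z) and Q(z) = z^2 - z + 3*I*z - 2 - 2*I, each pole is simple, so Res(f, z₀) = P(z₀)/Q'(z₀) with Q'(z) = 2*z - 1 + 3*I.
  Res(f, -2*I) = P(-2*I)/Q'(-2*I) = (cosh(4))/(-1 - I) = (-1/2 + I/2)*cosh(4)
  Res(f, 1 - I) = P(1 - I)/Q'(1 - I) = (cos(2 - 2*I))/(1 + I) = (1/2 - I/2)*cos(2 - 2*I)

Sum of residues inside C: (1/2 - I/2)*cos(2 - 2*I) + (-1/2 + I/2)*cosh(4)
∮_C f(z) dz = 2πi · ((1/2 - I/2)*cos(2 - 2*I) + (-1/2 + I/2)*cosh(4)) = pi*(-1 - I)*cosh(4) + pi*(1 + I)*cos(2 - 2*I)

Final answer: pi*(-1 - I)*cosh(4) + pi*(1 + I)*cos(2 - 2*I)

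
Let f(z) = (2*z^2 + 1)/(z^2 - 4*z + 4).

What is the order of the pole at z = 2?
Factor the denominator:
  z^2 - 4*z + 4 = (z - 2)^2

The numerator P(z) = 2*z^2 + 1 has P(2) = 9 ≠ 0, so no factor of (z - 2) cancels.
Near z = 2 we can therefore write f(z) = g(z)/(z - 2)^2 with g analytic at 2 and g(2) ≠ 0 (g is just the numerator).

Hence z = 2 is a pole of order 2.

Final answer: 2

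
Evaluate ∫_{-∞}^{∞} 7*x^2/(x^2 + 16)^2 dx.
Let f(z) = 7*z^2/(z^2 + 16)^2. The denominator has no real zeros and deg Q - deg P = 2 ≥ 2, so the integral of f over the upper semicircle |z| = R tends to 0 as R → ∞. Closing the contour in the upper half-plane,
  ∫_{-∞}^{∞} f(x) dx = 2πi · Σ Res(f, z_k)  over the poles with Im z_k > 0.

Zeros of the denominator: z^2 + 16 = 0 gives z = ±4*I.
Upper half-plane: z = 4*I (a pole of order 2).

Write f(z) = g(z)/(z - 4*I)^2 with g(z) = 7*z^2/(z + 4*I)^2. For a double pole, Res(f, z₀) = g'(z₀):
  g'(z) = 56*I*z/(z + 4*I)^3
  Res(f, 4*I) = g'(4*I) = -7*I/16

∫_{-∞}^{∞} f(x) dx = 2πi · (-7*I/16) = 7*pi/8

Final answer: 7*pi/8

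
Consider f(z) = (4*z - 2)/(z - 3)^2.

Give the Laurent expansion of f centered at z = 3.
Put w = z - (3), i.e. z = w + 3. The denominator is w^2, so it suffices to rewrite the numerator in powers of w.

P(z) = 4*z - 2
P(w + 3) = 10 + 4*w

Dividing each term by w^2:
  f = 10/w^2 + 4/w

Substituting back w = z - 3:
  f(z) = 10/(z - 3)^2 + 4/(z - 3)

The series is finite because the numerator is a polynomial; the negative powers form the principal part, and the coefficient of 1/(z - 3) gives Res(f, 3) = 4.

Final answer: 10/(z - 3)^2 + 4/(z - 3)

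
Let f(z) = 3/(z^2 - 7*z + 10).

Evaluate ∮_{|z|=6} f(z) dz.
0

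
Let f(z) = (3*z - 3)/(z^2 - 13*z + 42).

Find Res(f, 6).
Write f(z) = P(z)/Q(z) with P(z) = 3*z - 3 and Q(z) = z^2 - 13*z + 42.
The denominator factors as Q(z) = (z - 6)*(z - 7), so z = 6 is a simple zero of Q and P is analytic there; z = 6 is therefore a simple pole and
  Res(f, z₀) = P(z₀)/Q'(z₀).

Q'(z) = 2*z - 13, so Q'(6) = -1.
P(6) = 15.

Res(f, 6) = (15)/(-1) = -15

Final answer: -15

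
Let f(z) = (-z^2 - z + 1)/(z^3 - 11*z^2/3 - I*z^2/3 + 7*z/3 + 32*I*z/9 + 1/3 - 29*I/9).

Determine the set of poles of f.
The singularities of f are the zeros of the denominator. Factoring,
  z^3 - 11*z^2/3 - I*z^2/3 + 7*z/3 + 32*I*z/9 + 1/3 - 29*I/9 = (z + 1/3 - I)*(z - 3 + 2*I/3)*(z - 1)
so the candidates are z = -1/3 + I, z = 3 - 2*I/3, z = 1.

Check the numerator P(z) = -z^2 - z + 1 at each one:
  P(-1/3 + I) = 20/9 - I/3 ≠ 0, so z = -1/3 + I is a (simple) pole.
  P(3 - 2*I/3) = -95/9 + 14*I/3 ≠ 0, so z = 3 - 2*I/3 is a (simple) pole.
  P(1) = -1 ≠ 0, so z = 1 is a (simple) pole.

Poles of f: {-1/3 + I, 1, 3 - 2*I/3}

Final answer: {-1/3 + I, 1, 3 - 2*I/3}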